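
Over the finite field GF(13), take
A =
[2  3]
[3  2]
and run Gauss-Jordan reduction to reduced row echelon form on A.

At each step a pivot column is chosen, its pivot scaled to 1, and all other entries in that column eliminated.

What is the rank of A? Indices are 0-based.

pivot(0,0)=2: scale R0 → (1, 8)
  clear (1,0): R1 −= (3)R0 → (0, 4)
pivot(1,1)=4: scale R1 → (0, 1)
  clear (0,1): R0 −= (8)R1 → (1, 0)

rank = 2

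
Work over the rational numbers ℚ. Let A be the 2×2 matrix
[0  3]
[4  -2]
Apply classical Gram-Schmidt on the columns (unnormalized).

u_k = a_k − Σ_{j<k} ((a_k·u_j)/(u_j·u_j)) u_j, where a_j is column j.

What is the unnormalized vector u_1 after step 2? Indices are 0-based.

u_1 = (3, 0)

Step 1: u_0 = a_0 = (0, 4).
Step 2: u_1 = a_1 − (-1/2)·u_0 = (3, 0).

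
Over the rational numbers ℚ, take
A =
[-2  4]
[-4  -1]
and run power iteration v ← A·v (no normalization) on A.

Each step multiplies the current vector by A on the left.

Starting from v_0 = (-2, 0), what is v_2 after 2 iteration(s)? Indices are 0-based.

v_2 = (24, -24)

v_0 = (-2, 0).
v_1 = A·v_0 = (4, 8).
v_2 = A·v_1 = (24, -24).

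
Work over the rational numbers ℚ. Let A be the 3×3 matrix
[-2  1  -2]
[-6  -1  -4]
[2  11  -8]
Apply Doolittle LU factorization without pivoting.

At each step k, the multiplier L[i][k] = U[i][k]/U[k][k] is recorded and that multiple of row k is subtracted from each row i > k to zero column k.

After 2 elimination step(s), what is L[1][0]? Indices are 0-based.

L[1][0] = 3

[col 0] pivot -2
  R1 -= 3*R0 → (0, -4, 2)  (L[1][0] := 3)
  R2 -= -1*R0 → (0, 12, -10)  (L[2][0] := -1)
[col 1] pivot -4
  R2 -= -3*R1 → (0, 0, -4)  (L[2][1] := -3)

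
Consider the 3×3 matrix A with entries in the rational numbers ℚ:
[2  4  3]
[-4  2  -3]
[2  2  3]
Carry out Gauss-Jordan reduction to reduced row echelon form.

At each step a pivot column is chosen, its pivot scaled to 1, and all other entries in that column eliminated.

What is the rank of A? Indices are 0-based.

rank = 3

pivot(0,0)=2: scale R0 → (1, 2, 3/2)
  clear (1,0): R1 −= (-4)R0 → (0, 10, 3)
  clear (2,0): R2 −= (2)R0 → (0, -2, 0)
pivot(1,1)=10: scale R1 → (0, 1, 3/10)
  clear (0,1): R0 −= (2)R1 → (1, 0, 9/10)
  clear (2,1): R2 −= (-2)R1 → (0, 0, 3/5)
pivot(2,2)=3/5: scale R2 → (0, 0, 1)
  clear (0,2): R0 −= (9/10)R2 → (1, 0, 0)
  clear (1,2): R1 −= (3/10)R2 → (0, 1, 0)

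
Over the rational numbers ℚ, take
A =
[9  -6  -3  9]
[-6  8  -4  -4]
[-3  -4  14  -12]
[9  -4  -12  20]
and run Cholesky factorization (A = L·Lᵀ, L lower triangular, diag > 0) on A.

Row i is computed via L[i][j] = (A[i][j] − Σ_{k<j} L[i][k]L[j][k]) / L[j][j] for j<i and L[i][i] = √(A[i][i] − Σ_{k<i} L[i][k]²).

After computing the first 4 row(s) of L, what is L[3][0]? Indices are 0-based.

Step 1: L[0][0] = √(9) = 3.
  L[1][0] = (-6) / L[0][0] = -2.
Step 2: L[1][1] = √(4) = 2.
  L[2][0] = (-3) / L[0][0] = -1.
  L[2][1] = (-6) / L[1][1] = -3.
Step 3: L[2][2] = √(4) = 2.
  L[3][0] = (9) / L[0][0] = 3.
  L[3][1] = (2) / L[1][1] = 1.
  L[3][2] = (-6) / L[2][2] = -3.
Step 4: L[3][3] = √(1) = 1.

L[3][0] = 3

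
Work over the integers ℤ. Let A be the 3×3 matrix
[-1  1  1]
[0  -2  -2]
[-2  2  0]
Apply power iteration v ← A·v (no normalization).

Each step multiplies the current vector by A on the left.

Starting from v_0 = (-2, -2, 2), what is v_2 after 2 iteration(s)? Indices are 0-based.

v_0 = (-2, -2, 2).
v_1 = A·v_0 = (2, 0, 0).
v_2 = A·v_1 = (-2, 0, -4).

v_2 = (-2, 0, -4)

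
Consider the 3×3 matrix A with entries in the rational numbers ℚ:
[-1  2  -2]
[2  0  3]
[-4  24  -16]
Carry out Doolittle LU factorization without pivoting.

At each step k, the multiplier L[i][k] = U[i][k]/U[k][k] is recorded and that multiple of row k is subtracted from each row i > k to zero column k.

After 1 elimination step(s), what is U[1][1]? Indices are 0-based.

k=0: U[0][0]=-1
  eliminate (1,0): mult=-2, new row 1: (0, 4, -1); set L[1][0]=-2
  eliminate (2,0): mult=4, new row 2: (0, 16, -8); set L[2][0]=4

U[1][1] = 4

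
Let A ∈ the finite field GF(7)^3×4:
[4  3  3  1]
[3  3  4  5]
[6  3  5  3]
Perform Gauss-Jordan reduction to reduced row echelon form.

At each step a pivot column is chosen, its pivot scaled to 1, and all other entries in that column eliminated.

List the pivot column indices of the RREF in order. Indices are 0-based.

pivot(0,0)=4: scale R0 → (1, 6, 6, 2)
  clear (1,0): R1 −= (3)R0 → (0, 6, 0, 6)
  clear (2,0): R2 −= (6)R0 → (0, 2, 4, 5)
pivot(1,1)=6: scale R1 → (0, 1, 0, 1)
  clear (0,1): R0 −= (6)R1 → (1, 0, 6, 3)
  clear (2,1): R2 −= (2)R1 → (0, 0, 4, 3)
pivot(2,2)=4: scale R2 → (0, 0, 1, 6)
  clear (0,2): R0 −= (6)R2 → (1, 0, 0, 2)

pivot columns: 0, 1, 2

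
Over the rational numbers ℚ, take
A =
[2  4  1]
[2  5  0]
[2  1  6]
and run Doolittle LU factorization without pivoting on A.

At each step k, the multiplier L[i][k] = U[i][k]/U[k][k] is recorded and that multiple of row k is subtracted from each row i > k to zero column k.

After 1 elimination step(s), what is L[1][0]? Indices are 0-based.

Step 1: pivot at (0,0) is 2.
  row1 ← row1 − (1)·row0  ⇒  L[1][0]=1, U row1=(0, 1, -1)
  row2 ← row2 − (1)·row0  ⇒  L[2][0]=1, U row2=(0, -3, 5)

L[1][0] = 1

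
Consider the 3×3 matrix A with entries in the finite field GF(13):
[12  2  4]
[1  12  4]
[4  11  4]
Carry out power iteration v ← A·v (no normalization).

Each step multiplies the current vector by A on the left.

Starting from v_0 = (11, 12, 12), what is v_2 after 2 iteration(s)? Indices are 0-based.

v_0 = (11, 12, 12).
v_1 = A·v_0 = (9, 8, 3).
v_2 = A·v_1 = (6, 0, 6).

v_2 = (6, 0, 6)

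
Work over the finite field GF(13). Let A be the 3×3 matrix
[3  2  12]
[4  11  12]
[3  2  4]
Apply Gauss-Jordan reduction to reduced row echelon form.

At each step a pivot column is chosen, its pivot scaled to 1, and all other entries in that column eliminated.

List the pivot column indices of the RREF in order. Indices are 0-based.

pivot columns: 0, 1, 2

pivot(0,0)=3: scale R0 → (1, 5, 4)
  clear (1,0): R1 −= (4)R0 → (0, 4, 9)
  clear (2,0): R2 −= (3)R0 → (0, 0, 5)
pivot(1,1)=4: scale R1 → (0, 1, 12)
  clear (0,1): R0 −= (5)R1 → (1, 0, 9)
pivot(2,2)=5: scale R2 → (0, 0, 1)
  clear (0,2): R0 −= (9)R2 → (1, 0, 0)
  clear (1,2): R1 −= (12)R2 → (0, 1, 0)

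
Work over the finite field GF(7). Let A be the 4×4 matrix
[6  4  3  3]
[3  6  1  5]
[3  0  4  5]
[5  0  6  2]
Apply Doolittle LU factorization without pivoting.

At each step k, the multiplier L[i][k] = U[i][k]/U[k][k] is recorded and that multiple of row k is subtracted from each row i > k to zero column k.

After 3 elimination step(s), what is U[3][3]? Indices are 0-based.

U[3][3] = 3

k=0: U[0][0]=6
  eliminate (1,0): mult=4, new row 1: (0, 4, 3, 0); set L[1][0]=4
  eliminate (2,0): mult=4, new row 2: (0, 5, 6, 0); set L[2][0]=4
  eliminate (3,0): mult=2, new row 3: (0, 6, 0, 3); set L[3][0]=2
k=1: U[1][1]=4
  eliminate (2,1): mult=3, new row 2: (0, 0, 4, 0); set L[2][1]=3
  eliminate (3,1): mult=5, new row 3: (0, 0, 6, 3); set L[3][1]=5
k=2: U[2][2]=4
  eliminate (3,2): mult=5, new row 3: (0, 0, 0, 3); set L[3][2]=5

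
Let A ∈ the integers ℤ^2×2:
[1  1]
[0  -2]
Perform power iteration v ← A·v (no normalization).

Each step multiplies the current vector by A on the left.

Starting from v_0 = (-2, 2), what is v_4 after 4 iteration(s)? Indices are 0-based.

v_0 = (-2, 2).
v_1 = A·v_0 = (0, -4).
v_2 = A·v_1 = (-4, 8).
v_3 = A·v_2 = (4, -16).
v_4 = A·v_3 = (-12, 32).

v_4 = (-12, 32)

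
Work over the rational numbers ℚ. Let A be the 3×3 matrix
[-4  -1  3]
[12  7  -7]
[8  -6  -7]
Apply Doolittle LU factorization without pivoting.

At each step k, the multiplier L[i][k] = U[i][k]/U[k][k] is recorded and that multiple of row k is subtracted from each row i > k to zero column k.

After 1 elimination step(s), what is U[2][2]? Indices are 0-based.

U[2][2] = -1

[col 0] pivot -4
  R1 -= -3*R0 → (0, 4, 2)  (L[1][0] := -3)
  R2 -= -2*R0 → (0, -8, -1)  (L[2][0] := -2)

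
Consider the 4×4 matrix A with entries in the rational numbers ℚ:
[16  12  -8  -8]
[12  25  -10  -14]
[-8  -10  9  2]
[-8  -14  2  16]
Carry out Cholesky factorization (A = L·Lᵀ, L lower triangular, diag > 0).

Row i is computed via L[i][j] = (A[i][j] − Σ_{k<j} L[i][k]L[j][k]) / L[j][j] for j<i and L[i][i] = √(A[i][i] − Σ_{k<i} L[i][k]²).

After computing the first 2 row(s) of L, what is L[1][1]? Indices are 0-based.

Step 1: L[0][0] = √(16) = 4.
  L[1][0] = (12) / L[0][0] = 3.
Step 2: L[1][1] = √(16) = 4.

L[1][1] = 4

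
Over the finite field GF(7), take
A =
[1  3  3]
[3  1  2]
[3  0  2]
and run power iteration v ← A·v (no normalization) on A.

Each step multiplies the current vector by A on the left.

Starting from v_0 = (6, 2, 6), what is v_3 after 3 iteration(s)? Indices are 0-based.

v_0 = (6, 2, 6).
v_1 = A·v_0 = (2, 4, 2).
v_2 = A·v_1 = (6, 0, 3).
v_3 = A·v_2 = (1, 3, 3).

v_3 = (1, 3, 3)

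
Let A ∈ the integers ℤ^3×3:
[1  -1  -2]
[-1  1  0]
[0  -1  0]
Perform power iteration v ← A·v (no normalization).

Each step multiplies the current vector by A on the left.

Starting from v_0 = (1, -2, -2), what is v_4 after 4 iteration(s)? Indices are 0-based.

v_0 = (1, -2, -2).
v_1 = A·v_0 = (7, -3, 2).
v_2 = A·v_1 = (6, -10, 3).
v_3 = A·v_2 = (10, -16, 10).
v_4 = A·v_3 = (6, -26, 16).

v_4 = (6, -26, 16)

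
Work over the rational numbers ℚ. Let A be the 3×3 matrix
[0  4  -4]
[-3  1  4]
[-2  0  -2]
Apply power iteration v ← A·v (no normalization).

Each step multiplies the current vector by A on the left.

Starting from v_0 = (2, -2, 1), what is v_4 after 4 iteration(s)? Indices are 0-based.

v_4 = (864, 112, 400)

v_0 = (2, -2, 1).
v_1 = A·v_0 = (-12, -4, -6).
v_2 = A·v_1 = (8, 8, 36).
v_3 = A·v_2 = (-112, 128, -88).
v_4 = A·v_3 = (864, 112, 400).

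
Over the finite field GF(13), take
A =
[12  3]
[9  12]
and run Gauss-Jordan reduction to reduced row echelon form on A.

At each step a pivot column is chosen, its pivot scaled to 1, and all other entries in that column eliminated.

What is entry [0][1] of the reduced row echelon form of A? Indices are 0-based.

M[0][1] = 10

pivot(0,0)=12: scale R0 → (1, 10)
  clear (1,0): R1 −= (9)R0 → (0, 0)
col 1: no nonzero at/below row 1; advance.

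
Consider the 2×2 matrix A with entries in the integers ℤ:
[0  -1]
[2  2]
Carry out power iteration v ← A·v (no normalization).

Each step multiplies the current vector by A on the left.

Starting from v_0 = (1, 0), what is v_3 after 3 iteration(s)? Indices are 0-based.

v_3 = (-4, 4)

v_0 = (1, 0).
v_1 = A·v_0 = (0, 2).
v_2 = A·v_1 = (-2, 4).
v_3 = A·v_2 = (-4, 4).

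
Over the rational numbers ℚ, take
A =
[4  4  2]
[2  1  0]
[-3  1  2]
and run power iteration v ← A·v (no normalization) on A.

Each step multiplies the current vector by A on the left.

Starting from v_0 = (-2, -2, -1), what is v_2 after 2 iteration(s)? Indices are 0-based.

v_0 = (-2, -2, -1).
v_1 = A·v_0 = (-18, -6, 2).
v_2 = A·v_1 = (-92, -42, 52).

v_2 = (-92, -42, 52)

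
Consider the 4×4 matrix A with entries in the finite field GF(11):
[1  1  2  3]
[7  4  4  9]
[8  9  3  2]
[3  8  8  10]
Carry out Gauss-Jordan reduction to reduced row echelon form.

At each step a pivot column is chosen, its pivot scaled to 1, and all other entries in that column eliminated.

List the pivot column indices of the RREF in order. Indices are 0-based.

pivot columns: 0, 1, 2, 3

[1] R0 /= 1  ⇒  (1, 1, 2, 3)
     R1 -= 7·R0  ⇒  (0, 8, 1, 10)
     R2 -= 8·R0  ⇒  (0, 1, 9, 0)
     R3 -= 3·R0  ⇒  (0, 5, 2, 1)
[2] R1 /= 8  ⇒  (0, 1, 7, 4)
     R0 -= 1·R1  ⇒  (1, 0, 6, 10)
     R2 -= 1·R1  ⇒  (0, 0, 2, 7)
     R3 -= 5·R1  ⇒  (0, 0, 0, 3)
[3] R2 /= 2  ⇒  (0, 0, 1, 9)
     R0 -= 6·R2  ⇒  (1, 0, 0, 0)
     R1 -= 7·R2  ⇒  (0, 1, 0, 7)
[4] R3 /= 3  ⇒  (0, 0, 0, 1)
     R1 -= 7·R3  ⇒  (0, 1, 0, 0)
     R2 -= 9·R3  ⇒  (0, 0, 1, 0)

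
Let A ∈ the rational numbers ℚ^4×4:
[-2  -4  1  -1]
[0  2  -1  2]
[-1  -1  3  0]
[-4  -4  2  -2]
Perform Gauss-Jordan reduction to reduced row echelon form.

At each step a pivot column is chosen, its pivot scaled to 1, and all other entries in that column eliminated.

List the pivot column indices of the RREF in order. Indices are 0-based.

step 1: normalize row 0 (÷-2) = (1, 2, -1/2, 1/2)
  row 2: subtract -1×row0 = (0, 1, 5/2, 1/2)
  row 3: subtract -4×row0 = (0, 4, 0, 0)
step 2: normalize row 1 (÷2) = (0, 1, -1/2, 1)
  row 0: subtract 2×row1 = (1, 0, 1/2, -3/2)
  row 2: subtract 1×row1 = (0, 0, 3, -1/2)
  row 3: subtract 4×row1 = (0, 0, 2, -4)
step 3: normalize row 2 (÷3) = (0, 0, 1, -1/6)
  row 0: subtract 1/2×row2 = (1, 0, 0, -17/12)
  row 1: subtract -1/2×row2 = (0, 1, 0, 11/12)
  row 3: subtract 2×row2 = (0, 0, 0, -11/3)
step 4: normalize row 3 (÷-11/3) = (0, 0, 0, 1)
  row 0: subtract -17/12×row3 = (1, 0, 0, 0)
  row 1: subtract 11/12×row3 = (0, 1, 0, 0)
  row 2: subtract -1/6×row3 = (0, 0, 1, 0)

pivot columns: 0, 1, 2, 3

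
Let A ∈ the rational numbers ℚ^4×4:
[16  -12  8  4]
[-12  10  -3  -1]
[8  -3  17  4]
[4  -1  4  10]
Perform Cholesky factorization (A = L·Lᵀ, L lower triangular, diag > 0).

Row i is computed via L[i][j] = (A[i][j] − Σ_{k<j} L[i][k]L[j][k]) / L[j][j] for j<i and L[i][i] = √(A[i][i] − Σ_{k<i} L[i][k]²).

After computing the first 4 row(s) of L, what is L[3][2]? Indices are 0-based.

L[3][2] = -2

Step 1: L[0][0] = √(16) = 4.
  L[1][0] = (-12) / L[0][0] = -3.
Step 2: L[1][1] = √(1) = 1.
  L[2][0] = (8) / L[0][0] = 2.
  L[2][1] = (3) / L[1][1] = 3.
Step 3: L[2][2] = √(4) = 2.
  L[3][0] = (4) / L[0][0] = 1.
  L[3][1] = (2) / L[1][1] = 2.
  L[3][2] = (-4) / L[2][2] = -2.
Step 4: L[3][3] = √(1) = 1.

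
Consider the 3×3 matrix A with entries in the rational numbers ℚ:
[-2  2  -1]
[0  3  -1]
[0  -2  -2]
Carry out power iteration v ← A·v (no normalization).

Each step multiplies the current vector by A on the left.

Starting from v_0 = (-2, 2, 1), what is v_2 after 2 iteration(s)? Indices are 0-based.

v_2 = (2, 21, 2)

v_0 = (-2, 2, 1).
v_1 = A·v_0 = (7, 5, -6).
v_2 = A·v_1 = (2, 21, 2).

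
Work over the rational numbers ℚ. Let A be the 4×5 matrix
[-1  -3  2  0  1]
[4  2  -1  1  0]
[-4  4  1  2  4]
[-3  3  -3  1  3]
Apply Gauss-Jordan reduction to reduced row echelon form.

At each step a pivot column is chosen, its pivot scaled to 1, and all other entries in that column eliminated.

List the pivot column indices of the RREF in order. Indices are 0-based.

step 1: normalize row 0 (÷-1) = (1, 3, -2, 0, -1)
  row 1: subtract 4×row0 = (0, -10, 7, 1, 4)
  row 2: subtract -4×row0 = (0, 16, -7, 2, 0)
  row 3: subtract -3×row0 = (0, 12, -9, 1, 0)
step 2: normalize row 1 (÷-10) = (0, 1, -7/10, -1/10, -2/5)
  row 0: subtract 3×row1 = (1, 0, 1/10, 3/10, 1/5)
  row 2: subtract 16×row1 = (0, 0, 21/5, 18/5, 32/5)
  row 3: subtract 12×row1 = (0, 0, -3/5, 11/5, 24/5)
step 3: normalize row 2 (÷21/5) = (0, 0, 1, 6/7, 32/21)
  row 0: subtract 1/10×row2 = (1, 0, 0, 3/14, 1/21)
  row 1: subtract -7/10×row2 = (0, 1, 0, 1/2, 2/3)
  row 3: subtract -3/5×row2 = (0, 0, 0, 19/7, 40/7)
step 4: normalize row 3 (÷19/7) = (0, 0, 0, 1, 40/19)
  row 0: subtract 3/14×row3 = (1, 0, 0, 0, -23/57)
  row 1: subtract 1/2×row3 = (0, 1, 0, 0, -22/57)
  row 2: subtract 6/7×row3 = (0, 0, 1, 0, -16/57)

pivot columns: 0, 1, 2, 3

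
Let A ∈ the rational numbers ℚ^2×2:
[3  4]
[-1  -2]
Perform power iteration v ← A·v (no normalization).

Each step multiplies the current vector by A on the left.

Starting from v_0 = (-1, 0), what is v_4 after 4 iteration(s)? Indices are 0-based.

v_4 = (-21, 5)

v_0 = (-1, 0).
v_1 = A·v_0 = (-3, 1).
v_2 = A·v_1 = (-5, 1).
v_3 = A·v_2 = (-11, 3).
v_4 = A·v_3 = (-21, 5).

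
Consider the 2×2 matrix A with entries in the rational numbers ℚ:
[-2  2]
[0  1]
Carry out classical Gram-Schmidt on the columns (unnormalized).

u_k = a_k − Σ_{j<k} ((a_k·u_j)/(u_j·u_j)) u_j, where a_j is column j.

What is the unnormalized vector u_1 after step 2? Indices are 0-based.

u_1 = (0, 1)

Step 1: u_0 = a_0 = (-2, 0).
Step 2: u_1 = a_1 − (-1)·u_0 = (0, 1).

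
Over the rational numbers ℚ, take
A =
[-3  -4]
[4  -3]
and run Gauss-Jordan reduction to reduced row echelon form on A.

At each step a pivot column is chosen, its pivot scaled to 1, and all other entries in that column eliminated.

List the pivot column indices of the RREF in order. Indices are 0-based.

step 1: normalize row 0 (÷-3) = (1, 4/3)
  row 1: subtract 4×row0 = (0, -25/3)
step 2: normalize row 1 (÷-25/3) = (0, 1)
  row 0: subtract 4/3×row1 = (1, 0)

pivot columns: 0, 1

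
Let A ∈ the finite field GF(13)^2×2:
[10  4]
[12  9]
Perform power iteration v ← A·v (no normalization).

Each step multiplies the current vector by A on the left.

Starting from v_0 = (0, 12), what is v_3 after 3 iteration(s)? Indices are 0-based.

v_0 = (0, 12).
v_1 = A·v_0 = (9, 4).
v_2 = A·v_1 = (2, 1).
v_3 = A·v_2 = (11, 7).

v_3 = (11, 7)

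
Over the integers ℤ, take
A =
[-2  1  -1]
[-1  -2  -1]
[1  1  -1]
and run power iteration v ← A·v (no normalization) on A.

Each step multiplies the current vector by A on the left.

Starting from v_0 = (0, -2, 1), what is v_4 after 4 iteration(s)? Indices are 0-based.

v_0 = (0, -2, 1).
v_1 = A·v_0 = (-3, 3, -3).
v_2 = A·v_1 = (12, 0, 3).
v_3 = A·v_2 = (-27, -15, 9).
v_4 = A·v_3 = (30, 48, -51).

v_4 = (30, 48, -51)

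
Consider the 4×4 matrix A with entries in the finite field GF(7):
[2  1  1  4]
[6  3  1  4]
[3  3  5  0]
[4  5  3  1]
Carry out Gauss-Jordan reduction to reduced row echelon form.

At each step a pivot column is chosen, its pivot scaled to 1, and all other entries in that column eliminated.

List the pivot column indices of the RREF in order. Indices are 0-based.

pivot columns: 0, 1, 2, 3

pivot(0,0)=2: scale R0 → (1, 4, 4, 2)
  clear (1,0): R1 −= (6)R0 → (0, 0, 5, 6)
  clear (2,0): R2 −= (3)R0 → (0, 5, 0, 1)
  clear (3,0): R3 −= (4)R0 → (0, 3, 1, 0)
pivot(1,1): swap R1↔R2
pivot(1,1)=5: scale R1 → (0, 1, 0, 3)
  clear (0,1): R0 −= (4)R1 → (1, 0, 4, 4)
  clear (3,1): R3 −= (3)R1 → (0, 0, 1, 5)
pivot(2,2)=5: scale R2 → (0, 0, 1, 4)
  clear (0,2): R0 −= (4)R2 → (1, 0, 0, 2)
  clear (3,2): R3 −= (1)R2 → (0, 0, 0, 1)
pivot(3,3)=1: scale R3 → (0, 0, 0, 1)
  clear (0,3): R0 −= (2)R3 → (1, 0, 0, 0)
  clear (1,3): R1 −= (3)R3 → (0, 1, 0, 0)
  clear (2,3): R2 −= (4)R3 → (0, 0, 1, 0)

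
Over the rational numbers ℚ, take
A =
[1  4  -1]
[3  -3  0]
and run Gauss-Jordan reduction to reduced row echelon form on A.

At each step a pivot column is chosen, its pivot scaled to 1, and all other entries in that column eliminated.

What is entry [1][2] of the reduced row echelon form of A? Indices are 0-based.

pivot(0,0)=1: scale R0 → (1, 4, -1)
  clear (1,0): R1 −= (3)R0 → (0, -15, 3)
pivot(1,1)=-15: scale R1 → (0, 1, -1/5)
  clear (0,1): R0 −= (4)R1 → (1, 0, -1/5)

M[1][2] = -1/5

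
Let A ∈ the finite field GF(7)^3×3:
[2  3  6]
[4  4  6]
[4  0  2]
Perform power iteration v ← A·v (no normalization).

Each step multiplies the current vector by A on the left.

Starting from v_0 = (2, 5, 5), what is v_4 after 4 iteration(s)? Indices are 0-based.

v_0 = (2, 5, 5).
v_1 = A·v_0 = (0, 2, 4).
v_2 = A·v_1 = (2, 4, 1).
v_3 = A·v_2 = (1, 2, 3).
v_4 = A·v_3 = (5, 2, 3).

v_4 = (5, 2, 3)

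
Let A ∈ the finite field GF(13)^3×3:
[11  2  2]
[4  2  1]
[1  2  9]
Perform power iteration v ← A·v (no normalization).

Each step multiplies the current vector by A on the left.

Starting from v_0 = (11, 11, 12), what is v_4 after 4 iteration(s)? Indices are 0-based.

v_0 = (11, 11, 12).
v_1 = A·v_0 = (11, 0, 11).
v_2 = A·v_1 = (0, 3, 6).
v_3 = A·v_2 = (5, 12, 8).
v_4 = A·v_3 = (4, 0, 10).

v_4 = (4, 0, 10)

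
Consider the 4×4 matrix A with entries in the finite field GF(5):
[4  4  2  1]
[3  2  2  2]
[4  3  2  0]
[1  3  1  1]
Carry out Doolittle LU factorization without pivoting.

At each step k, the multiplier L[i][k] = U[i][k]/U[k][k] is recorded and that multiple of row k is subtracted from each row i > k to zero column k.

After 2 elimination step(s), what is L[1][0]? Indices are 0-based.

L[1][0] = 2

k=0: U[0][0]=4
  eliminate (1,0): mult=2, new row 1: (0, 4, 3, 0); set L[1][0]=2
  eliminate (2,0): mult=1, new row 2: (0, 4, 0, 4); set L[2][0]=1
  eliminate (3,0): mult=4, new row 3: (0, 2, 3, 2); set L[3][0]=4
k=1: U[1][1]=4
  eliminate (2,1): mult=1, new row 2: (0, 0, 2, 4); set L[2][1]=1
  eliminate (3,1): mult=3, new row 3: (0, 0, 4, 2); set L[3][1]=3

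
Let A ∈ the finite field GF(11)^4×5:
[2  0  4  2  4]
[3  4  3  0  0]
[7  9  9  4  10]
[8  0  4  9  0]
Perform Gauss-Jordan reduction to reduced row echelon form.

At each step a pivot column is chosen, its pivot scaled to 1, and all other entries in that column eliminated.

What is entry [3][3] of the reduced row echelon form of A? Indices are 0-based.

M[3][3] = 0

[1] R0 /= 2  ⇒  (1, 0, 2, 1, 2)
     R1 -= 3·R0  ⇒  (0, 4, 8, 8, 5)
     R2 -= 7·R0  ⇒  (0, 9, 6, 8, 7)
     R3 -= 8·R0  ⇒  (0, 0, 10, 1, 6)
[2] R1 /= 4  ⇒  (0, 1, 2, 2, 4)
     R2 -= 9·R1  ⇒  (0, 0, 10, 1, 4)
[3] R2 /= 10  ⇒  (0, 0, 1, 10, 7)
     R0 -= 2·R2  ⇒  (1, 0, 0, 3, 10)
     R1 -= 2·R2  ⇒  (0, 1, 0, 4, 1)
     R3 -= 10·R2  ⇒  (0, 0, 0, 0, 2)
column 3 empty below row 3
[4] R3 /= 2  ⇒  (0, 0, 0, 0, 1)
     R0 -= 10·R3  ⇒  (1, 0, 0, 3, 0)
     R1 -= 1·R3  ⇒  (0, 1, 0, 4, 0)
     R2 -= 7·R3  ⇒  (0, 0, 1, 10, 0)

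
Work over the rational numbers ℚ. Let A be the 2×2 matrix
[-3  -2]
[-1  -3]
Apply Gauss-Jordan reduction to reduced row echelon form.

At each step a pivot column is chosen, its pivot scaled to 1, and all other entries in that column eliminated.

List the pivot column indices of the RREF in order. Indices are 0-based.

step 1: normalize row 0 (÷-3) = (1, 2/3)
  row 1: subtract -1×row0 = (0, -7/3)
step 2: normalize row 1 (÷-7/3) = (0, 1)
  row 0: subtract 2/3×row1 = (1, 0)

pivot columns: 0, 1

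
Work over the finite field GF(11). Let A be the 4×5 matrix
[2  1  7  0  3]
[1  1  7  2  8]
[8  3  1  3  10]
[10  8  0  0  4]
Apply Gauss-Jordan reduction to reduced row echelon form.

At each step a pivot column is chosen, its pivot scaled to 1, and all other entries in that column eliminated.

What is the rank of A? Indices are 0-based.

rank = 4

step 1: normalize row 0 (÷2) = (1, 6, 9, 0, 7)
  row 1: subtract 1×row0 = (0, 6, 9, 2, 1)
  row 2: subtract 8×row0 = (0, 10, 6, 3, 9)
  row 3: subtract 10×row0 = (0, 3, 9, 0, 0)
step 2: normalize row 1 (÷6) = (0, 1, 7, 4, 2)
  row 0: subtract 6×row1 = (1, 0, 0, 9, 6)
  row 2: subtract 10×row1 = (0, 0, 2, 7, 0)
  row 3: subtract 3×row1 = (0, 0, 10, 10, 5)
step 3: normalize row 2 (÷2) = (0, 0, 1, 9, 0)
  row 1: subtract 7×row2 = (0, 1, 0, 7, 2)
  row 3: subtract 10×row2 = (0, 0, 0, 8, 5)
step 4: normalize row 3 (÷8) = (0, 0, 0, 1, 2)
  row 0: subtract 9×row3 = (1, 0, 0, 0, 10)
  row 1: subtract 7×row3 = (0, 1, 0, 0, 10)
  row 2: subtract 9×row3 = (0, 0, 1, 0, 4)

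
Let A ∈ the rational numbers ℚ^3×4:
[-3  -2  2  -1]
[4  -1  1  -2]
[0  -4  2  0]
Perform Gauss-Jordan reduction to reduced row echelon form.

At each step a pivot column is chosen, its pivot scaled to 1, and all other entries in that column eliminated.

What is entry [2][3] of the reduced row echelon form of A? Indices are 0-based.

[1] R0 /= -3  ⇒  (1, 2/3, -2/3, 1/3)
     R1 -= 4·R0  ⇒  (0, -11/3, 11/3, -10/3)
[2] R1 /= -11/3  ⇒  (0, 1, -1, 10/11)
     R0 -= 2/3·R1  ⇒  (1, 0, 0, -3/11)
     R2 -= -4·R1  ⇒  (0, 0, -2, 40/11)
[3] R2 /= -2  ⇒  (0, 0, 1, -20/11)
     R1 -= -1·R2  ⇒  (0, 1, 0, -10/11)

M[2][3] = -20/11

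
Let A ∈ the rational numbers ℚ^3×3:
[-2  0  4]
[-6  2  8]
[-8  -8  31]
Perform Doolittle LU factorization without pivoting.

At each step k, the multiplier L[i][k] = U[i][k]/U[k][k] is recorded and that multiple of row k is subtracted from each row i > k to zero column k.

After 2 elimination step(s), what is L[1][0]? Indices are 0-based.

L[1][0] = 3

Step 1: pivot at (0,0) is -2.
  row1 ← row1 − (3)·row0  ⇒  L[1][0]=3, U row1=(0, 2, -4)
  row2 ← row2 − (4)·row0  ⇒  L[2][0]=4, U row2=(0, -8, 15)
Step 2: pivot at (1,1) is 2.
  row2 ← row2 − (-4)·row1  ⇒  L[2][1]=-4, U row2=(0, 0, -1)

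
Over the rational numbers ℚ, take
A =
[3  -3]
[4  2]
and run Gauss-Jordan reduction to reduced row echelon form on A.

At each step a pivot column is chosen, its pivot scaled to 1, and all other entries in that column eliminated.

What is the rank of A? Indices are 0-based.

rank = 2

pivot(0,0)=3: scale R0 → (1, -1)
  clear (1,0): R1 −= (4)R0 → (0, 6)
pivot(1,1)=6: scale R1 → (0, 1)
  clear (0,1): R0 −= (-1)R1 → (1, 0)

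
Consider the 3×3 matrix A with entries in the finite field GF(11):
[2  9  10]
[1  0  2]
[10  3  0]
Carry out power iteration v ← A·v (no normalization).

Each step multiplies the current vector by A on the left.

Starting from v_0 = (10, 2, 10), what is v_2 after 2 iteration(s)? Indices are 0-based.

v_2 = (0, 9, 7)

v_0 = (10, 2, 10).
v_1 = A·v_0 = (6, 8, 7).
v_2 = A·v_1 = (0, 9, 7).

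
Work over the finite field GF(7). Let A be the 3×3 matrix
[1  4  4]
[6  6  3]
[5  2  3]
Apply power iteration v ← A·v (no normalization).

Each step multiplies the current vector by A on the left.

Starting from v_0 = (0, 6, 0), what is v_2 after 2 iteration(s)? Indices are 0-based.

v_0 = (0, 6, 0).
v_1 = A·v_0 = (3, 1, 5).
v_2 = A·v_1 = (6, 4, 4).

v_2 = (6, 4, 4)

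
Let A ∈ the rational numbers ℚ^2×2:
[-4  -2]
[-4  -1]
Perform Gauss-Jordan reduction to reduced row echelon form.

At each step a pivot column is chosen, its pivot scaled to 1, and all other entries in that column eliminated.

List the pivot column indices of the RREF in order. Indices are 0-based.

[1] R0 /= -4  ⇒  (1, 1/2)
     R1 -= -4·R0  ⇒  (0, 1)
[2] R1 /= 1  ⇒  (0, 1)
     R0 -= 1/2·R1  ⇒  (1, 0)

pivot columns: 0, 1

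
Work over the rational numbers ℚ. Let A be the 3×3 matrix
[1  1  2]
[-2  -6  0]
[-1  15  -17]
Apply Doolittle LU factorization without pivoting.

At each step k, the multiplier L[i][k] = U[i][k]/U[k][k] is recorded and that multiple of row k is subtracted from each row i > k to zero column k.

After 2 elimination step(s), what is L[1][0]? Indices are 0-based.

k=0: U[0][0]=1
  eliminate (1,0): mult=-2, new row 1: (0, -4, 4); set L[1][0]=-2
  eliminate (2,0): mult=-1, new row 2: (0, 16, -15); set L[2][0]=-1
k=1: U[1][1]=-4
  eliminate (2,1): mult=-4, new row 2: (0, 0, 1); set L[2][1]=-4

L[1][0] = -2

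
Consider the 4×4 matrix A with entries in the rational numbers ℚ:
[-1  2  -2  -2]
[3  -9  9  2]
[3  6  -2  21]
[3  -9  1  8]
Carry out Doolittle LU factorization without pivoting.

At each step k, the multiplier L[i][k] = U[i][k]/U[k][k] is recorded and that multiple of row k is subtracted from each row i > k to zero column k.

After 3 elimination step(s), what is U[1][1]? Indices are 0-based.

U[1][1] = -3

k=0: U[0][0]=-1
  eliminate (1,0): mult=-3, new row 1: (0, -3, 3, -4); set L[1][0]=-3
  eliminate (2,0): mult=-3, new row 2: (0, 12, -8, 15); set L[2][0]=-3
  eliminate (3,0): mult=-3, new row 3: (0, -3, -5, 2); set L[3][0]=-3
k=1: U[1][1]=-3
  eliminate (2,1): mult=-4, new row 2: (0, 0, 4, -1); set L[2][1]=-4
  eliminate (3,1): mult=1, new row 3: (0, 0, -8, 6); set L[3][1]=1
k=2: U[2][2]=4
  eliminate (3,2): mult=-2, new row 3: (0, 0, 0, 4); set L[3][2]=-2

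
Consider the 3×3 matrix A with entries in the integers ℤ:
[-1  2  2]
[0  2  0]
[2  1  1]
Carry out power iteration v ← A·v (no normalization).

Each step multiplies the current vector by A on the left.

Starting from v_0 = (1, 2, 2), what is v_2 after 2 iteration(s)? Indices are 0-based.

v_2 = (13, 8, 24)

v_0 = (1, 2, 2).
v_1 = A·v_0 = (7, 4, 6).
v_2 = A·v_1 = (13, 8, 24).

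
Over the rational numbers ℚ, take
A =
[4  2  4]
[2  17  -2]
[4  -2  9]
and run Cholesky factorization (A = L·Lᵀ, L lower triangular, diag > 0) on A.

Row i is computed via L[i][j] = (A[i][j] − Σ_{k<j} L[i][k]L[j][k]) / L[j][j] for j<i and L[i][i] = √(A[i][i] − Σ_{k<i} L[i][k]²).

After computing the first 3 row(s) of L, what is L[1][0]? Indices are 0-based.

L[1][0] = 1

Step 1: L[0][0] = √(4) = 2.
  L[1][0] = (2) / L[0][0] = 1.
Step 2: L[1][1] = √(16) = 4.
  L[2][0] = (4) / L[0][0] = 2.
  L[2][1] = (-4) / L[1][1] = -1.
Step 3: L[2][2] = √(4) = 2.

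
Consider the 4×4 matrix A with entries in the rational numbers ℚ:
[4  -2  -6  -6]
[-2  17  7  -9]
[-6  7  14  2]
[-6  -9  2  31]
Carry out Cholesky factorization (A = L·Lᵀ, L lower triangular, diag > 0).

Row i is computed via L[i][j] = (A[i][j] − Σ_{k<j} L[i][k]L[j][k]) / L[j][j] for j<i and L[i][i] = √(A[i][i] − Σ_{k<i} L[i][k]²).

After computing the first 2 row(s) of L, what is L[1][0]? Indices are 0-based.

Step 1: L[0][0] = √(4) = 2.
  L[1][0] = (-2) / L[0][0] = -1.
Step 2: L[1][1] = √(16) = 4.

L[1][0] = -1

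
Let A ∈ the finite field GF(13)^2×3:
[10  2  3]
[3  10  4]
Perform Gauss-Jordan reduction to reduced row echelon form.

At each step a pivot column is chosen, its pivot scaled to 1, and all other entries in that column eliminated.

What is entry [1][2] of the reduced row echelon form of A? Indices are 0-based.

[1] R0 /= 10  ⇒  (1, 8, 12)
     R1 -= 3·R0  ⇒  (0, 12, 7)
[2] R1 /= 12  ⇒  (0, 1, 6)
     R0 -= 8·R1  ⇒  (1, 0, 3)

M[1][2] = 6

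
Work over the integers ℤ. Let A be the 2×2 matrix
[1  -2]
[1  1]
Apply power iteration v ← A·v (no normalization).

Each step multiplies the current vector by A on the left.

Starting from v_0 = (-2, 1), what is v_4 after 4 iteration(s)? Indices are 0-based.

v_4 = (22, 1)

v_0 = (-2, 1).
v_1 = A·v_0 = (-4, -1).
v_2 = A·v_1 = (-2, -5).
v_3 = A·v_2 = (8, -7).
v_4 = A·v_3 = (22, 1).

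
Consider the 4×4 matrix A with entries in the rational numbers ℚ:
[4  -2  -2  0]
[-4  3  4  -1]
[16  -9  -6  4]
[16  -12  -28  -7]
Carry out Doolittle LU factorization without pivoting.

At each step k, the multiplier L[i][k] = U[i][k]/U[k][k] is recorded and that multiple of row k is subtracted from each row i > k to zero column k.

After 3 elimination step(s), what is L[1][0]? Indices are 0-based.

L[1][0] = -1

k=0: U[0][0]=4
  eliminate (1,0): mult=-1, new row 1: (0, 1, 2, -1); set L[1][0]=-1
  eliminate (2,0): mult=4, new row 2: (0, -1, 2, 4); set L[2][0]=4
  eliminate (3,0): mult=4, new row 3: (0, -4, -20, -7); set L[3][0]=4
k=1: U[1][1]=1
  eliminate (2,1): mult=-1, new row 2: (0, 0, 4, 3); set L[2][1]=-1
  eliminate (3,1): mult=-4, new row 3: (0, 0, -12, -11); set L[3][1]=-4
k=2: U[2][2]=4
  eliminate (3,2): mult=-3, new row 3: (0, 0, 0, -2); set L[3][2]=-3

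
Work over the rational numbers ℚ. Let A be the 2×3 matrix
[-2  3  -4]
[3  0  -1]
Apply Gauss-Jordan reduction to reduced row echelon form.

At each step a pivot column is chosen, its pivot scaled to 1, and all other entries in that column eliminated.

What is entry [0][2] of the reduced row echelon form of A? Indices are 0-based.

step 1: normalize row 0 (÷-2) = (1, -3/2, 2)
  row 1: subtract 3×row0 = (0, 9/2, -7)
step 2: normalize row 1 (÷9/2) = (0, 1, -14/9)
  row 0: subtract -3/2×row1 = (1, 0, -1/3)

M[0][2] = -1/3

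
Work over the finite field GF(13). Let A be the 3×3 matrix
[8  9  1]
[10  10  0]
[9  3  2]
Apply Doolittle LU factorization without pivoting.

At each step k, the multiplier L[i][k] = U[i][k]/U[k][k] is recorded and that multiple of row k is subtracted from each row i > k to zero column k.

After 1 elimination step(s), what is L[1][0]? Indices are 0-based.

Step 1: pivot at (0,0) is 8.
  row1 ← row1 − (11)·row0  ⇒  L[1][0]=11, U row1=(0, 2, 2)
  row2 ← row2 − (6)·row0  ⇒  L[2][0]=6, U row2=(0, 1, 9)

L[1][0] = 11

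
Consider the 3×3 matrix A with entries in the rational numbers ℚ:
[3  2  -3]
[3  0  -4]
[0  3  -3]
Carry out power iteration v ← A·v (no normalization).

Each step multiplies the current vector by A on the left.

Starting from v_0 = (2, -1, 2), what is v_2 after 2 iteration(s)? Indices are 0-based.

v_2 = (17, 30, 21)

v_0 = (2, -1, 2).
v_1 = A·v_0 = (-2, -2, -9).
v_2 = A·v_1 = (17, 30, 21).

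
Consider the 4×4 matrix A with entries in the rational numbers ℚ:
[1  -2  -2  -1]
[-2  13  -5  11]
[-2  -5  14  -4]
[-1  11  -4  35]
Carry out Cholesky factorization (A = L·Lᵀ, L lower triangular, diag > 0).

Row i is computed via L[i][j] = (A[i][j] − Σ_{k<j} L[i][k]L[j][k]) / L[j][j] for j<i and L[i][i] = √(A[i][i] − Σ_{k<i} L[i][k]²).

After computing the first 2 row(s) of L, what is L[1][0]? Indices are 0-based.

L[1][0] = -2

Step 1: L[0][0] = √(1) = 1.
  L[1][0] = (-2) / L[0][0] = -2.
Step 2: L[1][1] = √(9) = 3.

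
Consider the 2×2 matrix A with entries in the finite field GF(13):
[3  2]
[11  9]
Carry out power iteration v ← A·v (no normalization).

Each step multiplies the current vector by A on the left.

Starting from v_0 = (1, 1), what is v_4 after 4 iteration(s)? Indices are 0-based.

v_4 = (0, 5)

v_0 = (1, 1).
v_1 = A·v_0 = (5, 7).
v_2 = A·v_1 = (3, 1).
v_3 = A·v_2 = (11, 3).
v_4 = A·v_3 = (0, 5).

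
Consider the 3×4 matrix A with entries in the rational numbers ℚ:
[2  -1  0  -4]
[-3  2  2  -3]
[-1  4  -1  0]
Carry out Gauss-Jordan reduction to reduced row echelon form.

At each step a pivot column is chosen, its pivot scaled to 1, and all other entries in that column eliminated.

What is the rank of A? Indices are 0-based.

step 1: normalize row 0 (÷2) = (1, -1/2, 0, -2)
  row 1: subtract -3×row0 = (0, 1/2, 2, -9)
  row 2: subtract -1×row0 = (0, 7/2, -1, -2)
step 2: normalize row 1 (÷1/2) = (0, 1, 4, -18)
  row 0: subtract -1/2×row1 = (1, 0, 2, -11)
  row 2: subtract 7/2×row1 = (0, 0, -15, 61)
step 3: normalize row 2 (÷-15) = (0, 0, 1, -61/15)
  row 0: subtract 2×row2 = (1, 0, 0, -43/15)
  row 1: subtract 4×row2 = (0, 1, 0, -26/15)

rank = 3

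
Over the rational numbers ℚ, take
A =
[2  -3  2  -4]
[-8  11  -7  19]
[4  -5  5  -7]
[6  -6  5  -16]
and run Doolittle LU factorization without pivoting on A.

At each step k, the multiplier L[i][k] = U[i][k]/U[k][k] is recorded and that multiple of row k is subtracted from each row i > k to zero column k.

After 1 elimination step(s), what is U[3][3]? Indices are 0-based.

U[3][3] = -4

k=0: U[0][0]=2
  eliminate (1,0): mult=-4, new row 1: (0, -1, 1, 3); set L[1][0]=-4
  eliminate (2,0): mult=2, new row 2: (0, 1, 1, 1); set L[2][0]=2
  eliminate (3,0): mult=3, new row 3: (0, 3, -1, -4); set L[3][0]=3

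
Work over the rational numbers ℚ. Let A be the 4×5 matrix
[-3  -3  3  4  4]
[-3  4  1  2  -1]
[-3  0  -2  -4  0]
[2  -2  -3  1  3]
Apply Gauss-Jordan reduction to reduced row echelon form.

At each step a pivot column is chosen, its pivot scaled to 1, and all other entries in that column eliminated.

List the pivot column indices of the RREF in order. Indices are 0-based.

pivot columns: 0, 1, 2, 3

[1] R0 /= -3  ⇒  (1, 1, -1, -4/3, -4/3)
     R1 -= -3·R0  ⇒  (0, 7, -2, -2, -5)
     R2 -= -3·R0  ⇒  (0, 3, -5, -8, -4)
     R3 -= 2·R0  ⇒  (0, -4, -1, 11/3, 17/3)
[2] R1 /= 7  ⇒  (0, 1, -2/7, -2/7, -5/7)
     R0 -= 1·R1  ⇒  (1, 0, -5/7, -22/21, -13/21)
     R2 -= 3·R1  ⇒  (0, 0, -29/7, -50/7, -13/7)
     R3 -= -4·R1  ⇒  (0, 0, -15/7, 53/21, 59/21)
[3] R2 /= -29/7  ⇒  (0, 0, 1, 50/29, 13/29)
     R0 -= -5/7·R2  ⇒  (1, 0, 0, 16/87, -26/87)
     R1 -= -2/7·R2  ⇒  (0, 1, 0, 6/29, -17/29)
     R3 -= -15/7·R2  ⇒  (0, 0, 0, 541/87, 328/87)
[4] R3 /= 541/87  ⇒  (0, 0, 0, 1, 328/541)
     R0 -= 16/87·R3  ⇒  (1, 0, 0, 0, -222/541)
     R1 -= 6/29·R3  ⇒  (0, 1, 0, 0, -385/541)
     R2 -= 50/29·R3  ⇒  (0, 0, 1, 0, -323/541)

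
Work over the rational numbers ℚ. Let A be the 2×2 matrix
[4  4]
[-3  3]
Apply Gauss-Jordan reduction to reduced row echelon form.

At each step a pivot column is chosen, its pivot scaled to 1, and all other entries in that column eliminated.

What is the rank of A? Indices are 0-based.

rank = 2

pivot(0,0)=4: scale R0 → (1, 1)
  clear (1,0): R1 −= (-3)R0 → (0, 6)
pivot(1,1)=6: scale R1 → (0, 1)
  clear (0,1): R0 −= (1)R1 → (1, 0)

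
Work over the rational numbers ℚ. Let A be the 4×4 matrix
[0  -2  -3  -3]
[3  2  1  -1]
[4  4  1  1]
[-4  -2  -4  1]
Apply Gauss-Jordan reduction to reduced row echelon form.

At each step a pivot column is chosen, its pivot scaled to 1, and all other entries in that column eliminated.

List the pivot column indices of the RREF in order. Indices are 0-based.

pivot(0,0): swap R0↔R1
pivot(0,0)=3: scale R0 → (1, 2/3, 1/3, -1/3)
  clear (2,0): R2 −= (4)R0 → (0, 4/3, -1/3, 7/3)
  clear (3,0): R3 −= (-4)R0 → (0, 2/3, -8/3, -1/3)
pivot(1,1)=-2: scale R1 → (0, 1, 3/2, 3/2)
  clear (0,1): R0 −= (2/3)R1 → (1, 0, -2/3, -4/3)
  clear (2,1): R2 −= (4/3)R1 → (0, 0, -7/3, 1/3)
  clear (3,1): R3 −= (2/3)R1 → (0, 0, -11/3, -4/3)
pivot(2,2)=-7/3: scale R2 → (0, 0, 1, -1/7)
  clear (0,2): R0 −= (-2/3)R2 → (1, 0, 0, -10/7)
  clear (1,2): R1 −= (3/2)R2 → (0, 1, 0, 12/7)
  clear (3,2): R3 −= (-11/3)R2 → (0, 0, 0, -13/7)
pivot(3,3)=-13/7: scale R3 → (0, 0, 0, 1)
  clear (0,3): R0 −= (-10/7)R3 → (1, 0, 0, 0)
  clear (1,3): R1 −= (12/7)R3 → (0, 1, 0, 0)
  clear (2,3): R2 −= (-1/7)R3 → (0, 0, 1, 0)

pivot columns: 0, 1, 2, 3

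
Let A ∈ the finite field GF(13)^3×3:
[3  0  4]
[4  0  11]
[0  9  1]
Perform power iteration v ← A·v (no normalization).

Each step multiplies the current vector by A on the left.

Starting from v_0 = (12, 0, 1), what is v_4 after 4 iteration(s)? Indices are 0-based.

v_4 = (2, 8, 1)

v_0 = (12, 0, 1).
v_1 = A·v_0 = (1, 7, 1).
v_2 = A·v_1 = (7, 2, 12).
v_3 = A·v_2 = (4, 4, 4).
v_4 = A·v_3 = (2, 8, 1).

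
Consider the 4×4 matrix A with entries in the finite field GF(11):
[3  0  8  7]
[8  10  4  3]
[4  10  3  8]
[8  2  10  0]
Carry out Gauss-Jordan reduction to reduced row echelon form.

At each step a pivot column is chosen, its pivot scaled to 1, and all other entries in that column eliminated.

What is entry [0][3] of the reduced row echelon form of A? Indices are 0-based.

M[0][3] = 9

step 1: normalize row 0 (÷3) = (1, 0, 10, 6)
  row 1: subtract 8×row0 = (0, 10, 1, 10)
  row 2: subtract 4×row0 = (0, 10, 7, 6)
  row 3: subtract 8×row0 = (0, 2, 7, 7)
step 2: normalize row 1 (÷10) = (0, 1, 10, 1)
  row 2: subtract 10×row1 = (0, 0, 6, 7)
  row 3: subtract 2×row1 = (0, 0, 9, 5)
step 3: normalize row 2 (÷6) = (0, 0, 1, 3)
  row 0: subtract 10×row2 = (1, 0, 0, 9)
  row 1: subtract 10×row2 = (0, 1, 0, 4)
  row 3: subtract 9×row2 = (0, 0, 0, 0)
skip col 3 (zero from row 3)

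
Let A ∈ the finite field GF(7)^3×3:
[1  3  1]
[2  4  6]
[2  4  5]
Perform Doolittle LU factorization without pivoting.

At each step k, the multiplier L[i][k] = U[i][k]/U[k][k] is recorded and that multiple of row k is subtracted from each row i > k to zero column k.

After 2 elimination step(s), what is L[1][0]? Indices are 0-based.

L[1][0] = 2

Step 1: pivot at (0,0) is 1.
  row1 ← row1 − (2)·row0  ⇒  L[1][0]=2, U row1=(0, 5, 4)
  row2 ← row2 − (2)·row0  ⇒  L[2][0]=2, U row2=(0, 5, 3)
Step 2: pivot at (1,1) is 5.
  row2 ← row2 − (1)·row1  ⇒  L[2][1]=1, U row2=(0, 0, 6)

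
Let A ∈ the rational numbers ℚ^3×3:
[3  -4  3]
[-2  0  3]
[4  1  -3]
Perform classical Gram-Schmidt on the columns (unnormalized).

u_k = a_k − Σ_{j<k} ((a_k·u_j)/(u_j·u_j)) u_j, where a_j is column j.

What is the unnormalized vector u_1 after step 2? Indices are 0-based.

Step 1: u_0 = a_0 = (3, -2, 4).
Step 2: u_1 = a_1 − (-8/29)·u_0 = (-92/29, -16/29, 61/29).

u_1 = (-92/29, -16/29, 61/29)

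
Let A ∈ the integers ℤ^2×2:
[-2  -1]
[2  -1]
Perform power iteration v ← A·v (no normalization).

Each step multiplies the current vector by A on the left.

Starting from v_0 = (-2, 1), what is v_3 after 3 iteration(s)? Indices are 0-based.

v_0 = (-2, 1).
v_1 = A·v_0 = (3, -5).
v_2 = A·v_1 = (-1, 11).
v_3 = A·v_2 = (-9, -13).

v_3 = (-9, -13)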